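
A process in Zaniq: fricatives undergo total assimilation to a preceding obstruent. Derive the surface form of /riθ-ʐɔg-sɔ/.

/ʐ/ is the segment targeted by the rule; it sits immediately after /θ/, so it assimilates completely and surfaces as [θ].
At the second juncture, /s/ likewise becomes [g] adjacent to /g/.

[riθθɔggɔ]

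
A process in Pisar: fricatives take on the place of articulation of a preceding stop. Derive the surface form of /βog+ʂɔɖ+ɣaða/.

/ʂ/ is a voiceless retroflex fricative. The preceding trigger /g/ is velar, so /ʂ/ must become velar as well.
Changing only its place to velar gives [x] — the voiceless velar fricative.
At the second juncture, /ɣ/ likewise becomes [ʐ] adjacent to /ɖ/.

[βogxɔɖʐaða]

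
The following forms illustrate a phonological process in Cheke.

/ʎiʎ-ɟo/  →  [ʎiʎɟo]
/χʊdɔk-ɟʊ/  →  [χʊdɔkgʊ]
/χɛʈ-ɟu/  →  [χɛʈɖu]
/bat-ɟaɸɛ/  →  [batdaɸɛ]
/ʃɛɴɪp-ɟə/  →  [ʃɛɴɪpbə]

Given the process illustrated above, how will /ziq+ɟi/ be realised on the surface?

[ziqɢi]

The data show progressive place assimilation: /ɟ/ → [g] after /k/; /ɟ/ → [ɖ] after /ʈ/; /ɟ/ → [d] after /t/; /ɟ/ → [b] after /p/. In each pair only place changes, matching the preceding consonant, while manner and voice stay constant.
Nothing changes in [ʎiʎɟo]: there the adjacent consonants already agree in place (/ɟ/ and /ʎ/ are both palatal), so this form is consistent with the same rule.
/ɟ/ is a voiced palatal stop. The preceding trigger /q/ is uvular, so /ɟ/ must become uvular as well.
Changing only its place to uvular gives [ɢ] — the voiced uvular stop.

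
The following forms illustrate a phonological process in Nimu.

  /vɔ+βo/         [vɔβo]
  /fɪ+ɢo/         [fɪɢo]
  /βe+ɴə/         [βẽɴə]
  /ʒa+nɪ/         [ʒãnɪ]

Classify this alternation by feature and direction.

regressive nasality assimilation (vowel nasalisation)

The vowel /e/ surfaces as nasalised [ẽ] next to the following nasal /ɴ/ — it has acquired the [+nasal] feature of its neighbour.
Likewise in the remaining data: /a/ → [ã] before /n/ — each time a vowel is nasalised next to a following nasal.
No change occurs in [vɔβo], [fɪɢo] because the vowel at the boundary is adjacent to an oral consonant, not a nasal (/ɔ/ next to /β/; /ɪ/ next to /ɢ/).
Because the conditioning nasal is to the right of the vowel that changes, the process is regressive (anticipatory).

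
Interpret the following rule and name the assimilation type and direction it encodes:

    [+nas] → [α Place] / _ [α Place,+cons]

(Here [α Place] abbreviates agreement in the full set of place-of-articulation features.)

The shared variable α links the value of the place features (abbreviated [Place]) on the target to the same value on the neighbouring segment, so place is the feature that assimilates.
The conditioning segment sits to the right of the focus bar, meaning the trigger follows the segment that changes — regressive assimilation.

regressive place assimilation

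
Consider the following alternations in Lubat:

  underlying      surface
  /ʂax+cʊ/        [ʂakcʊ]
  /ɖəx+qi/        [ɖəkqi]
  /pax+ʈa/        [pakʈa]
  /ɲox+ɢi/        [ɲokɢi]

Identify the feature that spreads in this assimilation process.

manner

Comparing underlying and surface forms, /x/ → [k] is the alternation; the neighbouring /c/ is constant.
The change fricative → stop matches the manner of the following /c/, identifying this as manner assimilation.
The other alternating forms pattern the same way: /x/ → [k] before /q/ (fricative → stop, matching a stop); /x/ → [k] before /ʈ/ (fricative → stop, matching a stop); /x/ → [k] before /ɢ/ (fricative → stop, matching a stop) — only manner changes, and always toward the following segment.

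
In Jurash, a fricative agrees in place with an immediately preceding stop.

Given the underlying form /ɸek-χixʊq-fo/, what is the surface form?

[ɸekxixʊqχo]

/χ/ is a voiceless uvular fricative. The preceding trigger /k/ is velar, so /χ/ must become velar as well.
Changing only its place to velar gives [x] — the voiceless velar fricative.
At the second juncture, /f/ likewise becomes [χ] adjacent to /q/.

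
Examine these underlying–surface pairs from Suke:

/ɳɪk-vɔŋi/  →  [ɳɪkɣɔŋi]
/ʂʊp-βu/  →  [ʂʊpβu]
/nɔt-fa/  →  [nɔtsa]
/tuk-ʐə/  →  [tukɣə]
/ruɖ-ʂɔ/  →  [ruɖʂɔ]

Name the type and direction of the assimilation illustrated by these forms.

progressive place assimilation

Comparing underlying and surface forms, /v/ → [ɣ] is the alternation; the neighbouring /k/ is constant.
The change labiodental → velar matches the place of the preceding /k/, identifying this as place assimilation.
Manner and voice are unchanged, so the assimilation is partial, not total.
The same holds elsewhere in the data: /f/ → [s] after /t/ (labiodental → alveolar, matching alveolar); /ʐ/ → [ɣ] after /k/ (retroflex → velar, matching velar) — only place changes, and always toward the preceding segment.
No alternation appears in [ʂʊpβu], [ruɖʂɔ]: there the adjacent consonants already agree in place (/β/ and /p/ are both bilabial; /ʂ/ and /ɖ/ are both retroflex), so these forms are consistent with the same rule.
Since the segment that changes follows the conditioning segment, the assimilation is progressive.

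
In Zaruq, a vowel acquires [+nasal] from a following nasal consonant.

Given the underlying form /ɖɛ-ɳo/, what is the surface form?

[ɖɛ̃ɳo]

The vowel /ɛ/ is adjacent to the following nasal /ɳ/, so it acquires [+nasal] and surfaces as [ɛ̃].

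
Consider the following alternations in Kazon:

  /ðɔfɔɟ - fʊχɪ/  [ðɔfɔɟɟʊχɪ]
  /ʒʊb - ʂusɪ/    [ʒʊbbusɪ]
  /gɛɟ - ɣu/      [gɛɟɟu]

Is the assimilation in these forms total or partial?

total assimilation

Comparing underlying and surface forms, /f/ → [ɟ] is the alternation; the neighbouring /ɟ/ is constant.
The output [ɟ] is identical to the trigger /ɟ/ — every feature (place, manner, voicing) has been copied — so this is total assimilation.
The remaining alternations confirm this: /ʂ/ → [b] after /b/; /ɣ/ → [ɟ] after /ɟ/ — in each case the output is a copy of the preceding consonant.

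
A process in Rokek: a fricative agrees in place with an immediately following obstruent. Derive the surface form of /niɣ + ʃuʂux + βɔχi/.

The rule targets /ɣ/ (voiced velar fricative), which sits before the trigger /ʃ/ (postalveolar).
Changing only its place to postalveolar gives [ʒ] — the voiced postalveolar fricative.
At the second juncture, /x/ likewise becomes [ɸ] adjacent to /β/.

[niʒʃuʂuɸβɔχi]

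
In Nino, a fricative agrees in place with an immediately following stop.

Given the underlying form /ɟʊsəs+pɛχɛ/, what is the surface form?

The rule targets /s/ (voiceless alveolar fricative), which sits before the trigger /p/ (bilabial).
The voiceless bilabial fricative is [ɸ], so /s/ → [ɸ].

[ɟʊsəɸpɛχɛ]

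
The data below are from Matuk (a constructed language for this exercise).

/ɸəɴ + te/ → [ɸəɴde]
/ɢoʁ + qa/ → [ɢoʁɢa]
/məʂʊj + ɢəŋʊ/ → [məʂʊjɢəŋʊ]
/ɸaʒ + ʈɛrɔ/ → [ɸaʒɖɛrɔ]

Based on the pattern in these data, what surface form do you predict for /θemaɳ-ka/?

The data show progressive voicing assimilation: /t/ → [d] after /ɴ/; /q/ → [ɢ] after /ʁ/; /ʈ/ → [ɖ] after /ʒ/. In each pair only voicing changes, matching the preceding consonant, while place and manner stay constant.
Nothing changes in [məʂʊjɢəŋʊ]: there the adjacent consonants already agree in voicing (/ɢ/ and /j/ are both voiced), so this form is consistent with the same rule.
The rule targets /k/ (voiceless velar stop), which sits after the trigger /ɳ/ (voiced).
The voiced velar stop is [g], so /k/ → [g].

[θemaɳga]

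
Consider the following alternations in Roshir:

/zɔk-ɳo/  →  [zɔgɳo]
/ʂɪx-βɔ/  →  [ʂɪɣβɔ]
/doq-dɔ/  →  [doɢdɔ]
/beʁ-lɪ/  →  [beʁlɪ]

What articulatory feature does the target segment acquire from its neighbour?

Underlying /k/ is realised as [g] next to /ɳ/; /ɳ/ itself does not change.
The change voiceless → voiced matches the voicing of the following /ɳ/, identifying this as voicing assimilation.
Checking the remaining alternations: /x/ → [ɣ] before /β/ (voiceless → voiced, matching voiced); /q/ → [ɢ] before /d/ (voiceless → voiced, matching voiced) — only voicing changes, and always toward the following segment.
Nothing changes in [beʁlɪ]: there the adjacent consonants already agree in voicing (/ʁ/ and /l/ are both voiced), so this form is consistent with the same rule.

voicing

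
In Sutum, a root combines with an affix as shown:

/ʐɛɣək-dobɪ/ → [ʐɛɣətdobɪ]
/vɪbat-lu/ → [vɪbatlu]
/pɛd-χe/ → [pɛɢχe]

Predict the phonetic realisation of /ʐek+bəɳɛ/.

The data show regressive place assimilation: /k/ → [t] before /d/; /d/ → [ɢ] before /χ/. In each pair only place changes, matching the following consonant, while manner and voice stay constant.
No alternation appears in [vɪbatlu]: there the adjacent consonants already agree in place (/t/ and /l/ are both alveolar), so this form is consistent with the same rule.
The rule targets /k/ (voiceless velar stop), which sits before the trigger /b/ (bilabial).
A voiceless bilabial stop is [p], so the surface segment is [p].

[ʐepbəɳɛ]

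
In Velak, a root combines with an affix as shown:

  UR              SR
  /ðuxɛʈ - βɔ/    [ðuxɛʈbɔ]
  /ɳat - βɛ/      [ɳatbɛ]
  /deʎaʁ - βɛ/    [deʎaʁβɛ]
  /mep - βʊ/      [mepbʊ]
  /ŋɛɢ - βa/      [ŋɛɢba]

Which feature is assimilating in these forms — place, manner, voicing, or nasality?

Underlying /β/ is realised as [b] next to /ʈ/; /ʈ/ itself does not change.
/β/ is a fricative while /ʈ/ is a stop; the output [b] is a stop, matching the trigger — so the feature that spreads is manner.
Checking the remaining alternations: /β/ → [b] after /t/ (fricative → stop, matching a stop); /β/ → [b] after /p/ (fricative → stop, matching a stop); /β/ → [b] after /ɢ/ (fricative → stop, matching a stop) — only manner changes, and always toward the preceding segment.
No alternation appears in [deʎaʁβɛ]: there the adjacent consonants already agree in manner (/β/ and /ʁ/ are both fricatives), so this form is consistent with the same rule.

manner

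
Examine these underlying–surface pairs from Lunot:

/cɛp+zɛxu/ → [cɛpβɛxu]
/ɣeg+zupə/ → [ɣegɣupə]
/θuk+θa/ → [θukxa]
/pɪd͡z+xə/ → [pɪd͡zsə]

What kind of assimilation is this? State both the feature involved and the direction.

Comparing underlying and surface forms, /z/ → [β] is the alternation; the neighbouring /p/ is constant.
/z/ is alveolar while /p/ is bilabial; the output [β] is bilabial, matching the trigger — so the feature that spreads is place.
Manner and voice are unchanged, so the assimilation is partial, not total.
The other alternating forms pattern the same way: /z/ → [ɣ] after /g/ (alveolar → velar, matching velar); /θ/ → [x] after /k/ (dental → velar, matching velar); /x/ → [s] after /d͡z/ (velar → alveolar, matching alveolar) — only place changes, and always toward the preceding segment.
Since the segment that changes follows the conditioning segment, the assimilation is progressive.

progressive place assimilation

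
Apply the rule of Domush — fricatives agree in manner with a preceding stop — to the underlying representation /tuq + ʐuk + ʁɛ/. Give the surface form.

/ʐ/ is a voiced retroflex fricative. The preceding trigger /q/ is a stop, so /ʐ/ must become a stop as well.
The voiced retroflex stop is [ɖ], so /ʐ/ → [ɖ].
At the second juncture, /ʁ/ likewise becomes [ɢ] adjacent to /k/.

[tuqɖukɢɛ]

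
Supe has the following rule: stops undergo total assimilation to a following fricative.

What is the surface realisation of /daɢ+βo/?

/ɢ/ is the segment targeted by the rule; it sits immediately before /β/, so it assimilates completely and surfaces as [β].

[daββo]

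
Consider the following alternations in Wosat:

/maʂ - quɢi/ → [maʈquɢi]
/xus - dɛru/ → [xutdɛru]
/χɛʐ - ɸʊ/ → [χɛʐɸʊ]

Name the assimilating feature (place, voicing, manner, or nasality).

manner

Comparing underlying and surface forms, /ʂ/ → [ʈ] is the alternation; the neighbouring /q/ is constant.
The change fricative → stop matches the manner of the following /q/, identifying this as manner assimilation.
The same holds elsewhere in the data: /s/ → [t] before /d/ (fricative → stop, matching a stop) — only manner changes, and always toward the following segment.
Nothing changes in [χɛʐɸʊ]: there the adjacent consonants already agree in manner (/ʐ/ and /ɸ/ are both fricatives), so this form is consistent with the same rule.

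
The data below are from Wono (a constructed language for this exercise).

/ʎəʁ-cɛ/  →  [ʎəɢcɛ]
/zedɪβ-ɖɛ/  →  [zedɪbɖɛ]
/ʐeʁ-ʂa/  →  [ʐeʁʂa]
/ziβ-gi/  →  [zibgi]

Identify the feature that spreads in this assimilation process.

The segment that alternates is /ʁ/, which surfaces as [ɢ] when adjacent to /c/.
The change fricative → stop matches the manner of the following /c/, identifying this as manner assimilation.
Checking the remaining alternations: /β/ → [b] before /ɖ/ (fricative → stop, matching a stop); /β/ → [b] before /g/ (fricative → stop, matching a stop) — only manner changes, and always toward the following segment.
Nothing changes in [ʐeʁʂa]: there the adjacent consonants already agree in manner (/ʁ/ and /ʂ/ are both fricatives), so this form is consistent with the same rule.

manner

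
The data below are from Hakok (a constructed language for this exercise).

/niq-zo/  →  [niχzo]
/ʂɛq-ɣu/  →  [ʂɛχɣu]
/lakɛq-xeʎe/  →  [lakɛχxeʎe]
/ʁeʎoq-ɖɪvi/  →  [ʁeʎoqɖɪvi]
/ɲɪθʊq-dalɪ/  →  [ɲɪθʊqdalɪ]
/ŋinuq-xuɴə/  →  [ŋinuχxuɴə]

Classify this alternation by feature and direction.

regressive manner assimilation

Underlying /q/ is realised as [χ] next to /z/; /z/ itself does not change.
/q/ is a stop while /z/ is a fricative; the output [χ] is a fricative, matching the trigger — so the feature that spreads is manner.
Place and voice are unchanged, so the assimilation is partial, not total.
The other alternating forms pattern the same way: /q/ → [χ] before /ɣ/ (stop → fricative, matching a fricative); /q/ → [χ] before /x/ (stop → fricative, matching a fricative) — only manner changes, and always toward the following segment.
No alternation appears in [ʁeʎoqɖɪvi], [ɲɪθʊqdalɪ]: there the adjacent consonants already agree in manner (/q/ and /ɖ/ are both stops; /q/ and /d/ are both stops), so these forms are consistent with the same rule.
The trigger is the following segment, so the direction is regressive (anticipatory).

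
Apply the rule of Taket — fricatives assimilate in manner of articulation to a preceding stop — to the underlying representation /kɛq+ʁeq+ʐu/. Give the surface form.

/ʁ/ is a voiced uvular fricative. The preceding trigger /q/ is a stop, so /ʁ/ must become a stop as well.
The voiced uvular stop is [ɢ], so /ʁ/ → [ɢ].
The same rule applies at the second boundary: /ʐ/ → [ɖ] next to /q/.

[kɛqɢeqɖu]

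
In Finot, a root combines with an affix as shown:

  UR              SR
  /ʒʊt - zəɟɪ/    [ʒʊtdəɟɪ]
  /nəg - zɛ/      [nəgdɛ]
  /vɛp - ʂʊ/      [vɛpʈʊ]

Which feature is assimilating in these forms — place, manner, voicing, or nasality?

manner

The segment that alternates is /z/, which surfaces as [d] when adjacent to /t/.
/z/ is a fricative while /t/ is a stop; the output [d] is a stop, matching the trigger — so the feature that spreads is manner.
The same holds elsewhere in the data: /z/ → [d] after /g/ (fricative → stop, matching a stop); /ʂ/ → [ʈ] after /p/ (fricative → stop, matching a stop) — only manner changes, and always toward the preceding segment.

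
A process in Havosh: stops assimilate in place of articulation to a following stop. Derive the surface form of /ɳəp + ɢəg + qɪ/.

[ɳəqɢəɢqɪ]

The rule targets /p/ (voiceless bilabial stop), which sits before the trigger /ɢ/ (uvular).
The voiceless uvular stop is [q], so /p/ → [q].
At the second juncture, /g/ likewise becomes [ɢ] adjacent to /q/.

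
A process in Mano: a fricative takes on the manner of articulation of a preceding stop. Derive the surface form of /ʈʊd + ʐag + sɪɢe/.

The rule targets /ʐ/ (voiced retroflex fricative), which sits after the trigger /d/ (stop).
The voiced retroflex stop is [ɖ], so /ʐ/ → [ɖ].
The same rule applies at the second boundary: /s/ → [t] next to /g/.

[ʈʊdɖagtɪɢe]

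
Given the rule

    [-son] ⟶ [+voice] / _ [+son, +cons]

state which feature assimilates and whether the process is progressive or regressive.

regressive voicing assimilation

The target ([-son], obstruents) acquires [+voice] next to a sonorant consonant ([+son, +cons]) — it takes on the voicing of its neighbour, so the feature that spreads is voicing.
The conditioning segment sits to the right of the focus bar, meaning the trigger follows the segment that changes — regressive assimilation.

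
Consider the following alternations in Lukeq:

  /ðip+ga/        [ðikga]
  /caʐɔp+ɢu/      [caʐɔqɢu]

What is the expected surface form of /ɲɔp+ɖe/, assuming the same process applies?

The data show regressive place assimilation: /p/ → [k] before /g/; /p/ → [q] before /ɢ/. In each pair only place changes, matching the following consonant, while manner and voice stay constant.
/p/ is a voiceless bilabial stop. The following trigger /ɖ/ is retroflex, so /p/ must become retroflex as well.
A voiceless retroflex stop is [ʈ], so the surface segment is [ʈ].

[ɲɔʈɖe]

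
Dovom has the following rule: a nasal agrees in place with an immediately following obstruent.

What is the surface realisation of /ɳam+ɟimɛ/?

[ɳaɲɟimɛ]

The rule targets /m/ (voiced bilabial nasal), which sits before the trigger /ɟ/ (palatal).
Changing only its place to palatal gives [ɲ] — the voiced palatal nasal.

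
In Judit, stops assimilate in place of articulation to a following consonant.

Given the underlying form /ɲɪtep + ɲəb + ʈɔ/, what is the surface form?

/p/ is a voiceless bilabial stop. The following trigger /ɲ/ is palatal, so /p/ must become palatal as well.
A voiceless palatal stop is [c], so the surface segment is [c].
At the second juncture, /b/ likewise becomes [ɖ] adjacent to /ʈ/.

[ɲɪtecɲəɖʈɔ]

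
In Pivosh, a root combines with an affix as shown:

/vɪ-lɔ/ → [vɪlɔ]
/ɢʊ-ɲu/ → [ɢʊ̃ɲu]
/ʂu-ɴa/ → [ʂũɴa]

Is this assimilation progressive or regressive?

The vowel /ʊ/ surfaces as nasalised [ʊ̃] next to the following nasal /ɲ/ — it has acquired the [+nasal] feature of its neighbour.
Likewise in the remaining data: /u/ → [ũ] before /ɴ/ — each time a vowel is nasalised next to a following nasal.
No change occurs in [vɪlɔ] because the vowel at the boundary is adjacent to an oral consonant, not a nasal (/ɪ/ next to /l/).
Because the conditioning nasal is to the right of the vowel that changes, the process is regressive (anticipatory).

regressive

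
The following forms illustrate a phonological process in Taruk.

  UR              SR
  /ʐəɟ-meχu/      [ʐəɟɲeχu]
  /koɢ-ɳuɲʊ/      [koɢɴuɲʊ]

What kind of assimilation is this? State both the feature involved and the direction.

progressive place assimilation

The segment that alternates is /m/, which surfaces as [ɲ] when adjacent to /ɟ/.
/m/ is bilabial while /ɟ/ is palatal; the output [ɲ] is palatal, matching the trigger — so the feature that spreads is place.
Manner and voice are unchanged, so the assimilation is partial, not total.
The same holds elsewhere in the data: /ɳ/ → [ɴ] after /ɢ/ (retroflex → uvular, matching uvular) — only place changes, and always toward the preceding segment.
The trigger is the preceding segment, so the direction is progressive (perseverative).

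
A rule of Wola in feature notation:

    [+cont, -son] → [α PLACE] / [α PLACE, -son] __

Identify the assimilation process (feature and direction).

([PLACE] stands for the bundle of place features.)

progressive place assimilation

The rule copies the place features (abbreviated [PLACE]) from the environment onto the target, so the assimilating feature is place.
Since the environment is written before the underscore, the trigger precedes the target; the direction is progressive.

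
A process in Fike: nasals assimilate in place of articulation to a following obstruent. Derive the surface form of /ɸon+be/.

[ɸombe]

The rule targets /n/ (voiced alveolar nasal), which sits before the trigger /b/ (bilabial).
A voiced bilabial nasal is [m], so the surface segment is [m].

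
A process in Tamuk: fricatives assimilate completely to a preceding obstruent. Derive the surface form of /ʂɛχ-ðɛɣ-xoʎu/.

/ð/ is the segment targeted by the rule; it sits immediately after /χ/, so it assimilates completely and surfaces as [χ].
The same rule applies at the second boundary: /x/ → [ɣ] next to /ɣ/.

[ʂɛχχɛɣɣoʎu]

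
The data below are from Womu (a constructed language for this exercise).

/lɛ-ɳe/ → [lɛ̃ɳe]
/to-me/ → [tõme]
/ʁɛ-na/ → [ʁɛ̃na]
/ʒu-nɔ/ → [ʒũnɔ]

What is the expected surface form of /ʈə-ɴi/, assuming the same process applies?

The data show regressive nasality assimilation (vowel nasalisation): /ɛ/ → [ɛ̃] before /ɳ/; /o/ → [õ] before /m/; /ɛ/ → [ɛ̃] before /n/; /u/ → [ũ] before /n/ — a vowel is nasalised by an immediately following nasal consonant.
The vowel /ə/ is adjacent to the following nasal /ɴ/, so it acquires [+nasal] and surfaces as [ə̃].

[ʈə̃ɴi]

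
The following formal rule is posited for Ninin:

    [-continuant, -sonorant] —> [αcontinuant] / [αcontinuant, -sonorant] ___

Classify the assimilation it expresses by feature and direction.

The rule copies [continuant] (continuancy) from the environment onto the target stops; since [±continuant] encodes the stop/fricative manner contrast, the assimilating dimension is manner.
Since the environment is written before the underscore, the trigger precedes the target; the direction is progressive.

progressive manner assimilation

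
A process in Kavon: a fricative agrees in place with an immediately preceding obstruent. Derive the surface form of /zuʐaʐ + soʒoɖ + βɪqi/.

The rule targets /s/ (voiceless alveolar fricative), which sits after the trigger /ʐ/ (retroflex).
Changing only its place to retroflex gives [ʂ] — the voiceless retroflex fricative.
The same rule applies at the second boundary: /β/ → [ʐ] next to /ɖ/.

[zuʐaʐʂoʒoɖʐɪqi]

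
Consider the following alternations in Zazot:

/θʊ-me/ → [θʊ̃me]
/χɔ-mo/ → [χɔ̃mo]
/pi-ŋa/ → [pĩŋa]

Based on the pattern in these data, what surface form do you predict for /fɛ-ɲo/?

[fɛ̃ɲo]

The data show regressive nasality assimilation (vowel nasalisation): /ʊ/ → [ʊ̃] before /m/; /ɔ/ → [ɔ̃] before /m/; /i/ → [ĩ] before /ŋ/ — a vowel is nasalised by an immediately following nasal consonant.
/ɛ/ sits next to the nasal /ɲ/ and is therefore nasalised to [ɛ̃].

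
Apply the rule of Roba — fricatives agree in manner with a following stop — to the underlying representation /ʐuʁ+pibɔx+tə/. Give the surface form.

The rule targets /ʁ/ (voiced uvular fricative), which sits before the trigger /p/ (stop).
The voiced uvular stop is [ɢ], so /ʁ/ → [ɢ].
At the second juncture, /x/ likewise becomes [k] adjacent to /t/.

[ʐuɢpibɔktə]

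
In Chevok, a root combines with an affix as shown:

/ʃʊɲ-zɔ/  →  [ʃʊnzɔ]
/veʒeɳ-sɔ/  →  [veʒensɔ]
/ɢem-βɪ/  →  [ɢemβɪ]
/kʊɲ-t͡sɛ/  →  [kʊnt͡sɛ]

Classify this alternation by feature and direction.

regressive place assimilation

Comparing underlying and surface forms, /ɲ/ → [n] is the alternation; the neighbouring /z/ is constant.
/ɲ/ is palatal while /z/ is alveolar; the output [n] is alveolar, matching the trigger — so the feature that spreads is place.
Manner and voice are unchanged, so the assimilation is partial, not total.
The same holds elsewhere in the data: /ɳ/ → [n] before /s/ (retroflex → alveolar, matching alveolar); /ɲ/ → [n] before /t͡s/ (palatal → alveolar, matching alveolar) — only place changes, and always toward the following segment.
Nothing changes in [ɢemβɪ]: there the adjacent consonants already agree in place (/m/ and /β/ are both bilabial), so this form is consistent with the same rule.
Since the segment that changes precedes the conditioning segment, the assimilation is regressive.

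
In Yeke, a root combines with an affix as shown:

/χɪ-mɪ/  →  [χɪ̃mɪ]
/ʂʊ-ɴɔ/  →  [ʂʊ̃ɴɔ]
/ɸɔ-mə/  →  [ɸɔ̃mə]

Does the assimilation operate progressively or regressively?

regressive

The vowel /ɪ/ surfaces as nasalised [ɪ̃] next to the following nasal /m/ — it has acquired the [+nasal] feature of its neighbour.
The other forms show the same pattern: /ʊ/ → [ʊ̃] before /ɴ/; /ɔ/ → [ɔ̃] before /m/ — each time a vowel is nasalised next to a following nasal.
Because the conditioning nasal is to the right of the vowel that changes, the process is regressive (anticipatory).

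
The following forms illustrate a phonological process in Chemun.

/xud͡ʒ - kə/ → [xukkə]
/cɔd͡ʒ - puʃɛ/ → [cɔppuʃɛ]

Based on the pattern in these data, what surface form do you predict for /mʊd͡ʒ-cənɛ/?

[mʊccənɛ]

The data show regressive total assimilation (/d͡ʒ/ → [k] before /k/; /d͡ʒ/ → [p] before /p/): in every case the target segment becomes identical to its following neighbour, copying more than a single feature.
/d͡ʒ/ is the segment targeted by the rule; it sits immediately before /c/, so it assimilates completely and surfaces as [c].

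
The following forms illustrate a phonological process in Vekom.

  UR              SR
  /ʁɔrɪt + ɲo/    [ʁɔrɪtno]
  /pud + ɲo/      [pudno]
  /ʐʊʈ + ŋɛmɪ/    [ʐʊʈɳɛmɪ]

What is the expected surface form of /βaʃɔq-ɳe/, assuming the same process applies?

The data show progressive place assimilation: /ɲ/ → [n] after /t/; /ɲ/ → [n] after /d/; /ŋ/ → [ɳ] after /ʈ/. In each pair only place changes, matching the preceding consonant, while manner and voice stay constant.
The rule targets /ɳ/ (voiced retroflex nasal), which sits after the trigger /q/ (uvular).
Changing only its place to uvular gives [ɴ] — the voiced uvular nasal.

[βaʃɔqɴe]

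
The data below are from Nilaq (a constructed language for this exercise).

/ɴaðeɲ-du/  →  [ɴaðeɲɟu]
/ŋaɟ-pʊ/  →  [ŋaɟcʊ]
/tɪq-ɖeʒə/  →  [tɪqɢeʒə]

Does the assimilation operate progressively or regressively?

progressive

Comparing underlying and surface forms, /d/ → [ɟ] is the alternation; the neighbouring /ɲ/ is constant.
The change alveolar → palatal matches the place of the preceding /ɲ/, identifying this as place assimilation.
Checking the remaining alternations: /p/ → [c] after /ɟ/ (bilabial → palatal, matching palatal); /ɖ/ → [ɢ] after /q/ (retroflex → uvular, matching uvular) — only place changes, and always toward the preceding segment.
The trigger is the preceding segment, so the direction is progressive (perseverative).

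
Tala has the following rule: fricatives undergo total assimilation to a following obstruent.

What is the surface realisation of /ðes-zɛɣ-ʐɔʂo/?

[ðezzɛʐʐɔʂo]

/s/ is the segment targeted by the rule; it sits immediately before /z/, so it assimilates completely and surfaces as [z].
The same rule applies at the second boundary: /ɣ/ → [ʐ] next to /ʐ/.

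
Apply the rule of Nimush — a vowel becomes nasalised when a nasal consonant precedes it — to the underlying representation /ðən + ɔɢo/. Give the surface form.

The vowel /ɔ/ is adjacent to the preceding nasal /n/, so it acquires [+nasal] and surfaces as [ɔ̃].

[ðənɔ̃ɢo]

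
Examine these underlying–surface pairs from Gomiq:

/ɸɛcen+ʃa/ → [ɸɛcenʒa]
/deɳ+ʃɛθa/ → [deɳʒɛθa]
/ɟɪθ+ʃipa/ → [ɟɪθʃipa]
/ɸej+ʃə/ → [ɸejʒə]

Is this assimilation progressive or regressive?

Underlying /ʃ/ is realised as [ʒ] next to /n/; /n/ itself does not change.
/ʃ/ is voiceless while /n/ is voiced; the output [ʒ] is voiced, matching the trigger — so the feature that spreads is voicing.
Checking the remaining alternations: /ʃ/ → [ʒ] after /ɳ/ (voiceless → voiced, matching voiced); /ʃ/ → [ʒ] after /j/ (voiceless → voiced, matching voiced) — only voicing changes, and always toward the preceding segment.
No alternation appears in [ɟɪθʃipa]: there the adjacent consonants already agree in voicing (/ʃ/ and /θ/ are both voiceless), so this form is consistent with the same rule.
Since the segment that changes follows the conditioning segment, the assimilation is progressive.

progressive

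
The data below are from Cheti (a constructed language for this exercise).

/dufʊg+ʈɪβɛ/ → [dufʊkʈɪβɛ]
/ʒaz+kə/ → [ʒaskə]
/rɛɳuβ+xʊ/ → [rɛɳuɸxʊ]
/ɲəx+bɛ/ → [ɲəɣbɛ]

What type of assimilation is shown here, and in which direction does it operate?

regressive voicing assimilation

The segment that alternates is /g/, which surfaces as [k] when adjacent to /ʈ/.
The change voiced → voiceless matches the voicing of the following /ʈ/, identifying this as voicing assimilation.
Place and manner are unchanged, so the assimilation is partial, not total.
Checking the remaining alternations: /z/ → [s] before /k/ (voiced → voiceless, matching voiceless); /β/ → [ɸ] before /x/ (voiced → voiceless, matching voiceless); /x/ → [ɣ] before /b/ (voiceless → voiced, matching voiced) — only voicing changes, and always toward the following segment.
The trigger is the following segment, so the direction is regressive (anticipatory).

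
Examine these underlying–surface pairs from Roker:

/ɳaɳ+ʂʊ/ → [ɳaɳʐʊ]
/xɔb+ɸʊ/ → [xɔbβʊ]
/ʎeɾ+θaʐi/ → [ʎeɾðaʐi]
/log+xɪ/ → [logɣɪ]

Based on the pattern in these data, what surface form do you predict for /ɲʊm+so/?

The data show progressive voicing assimilation: /ʂ/ → [ʐ] after /ɳ/; /ɸ/ → [β] after /b/; /θ/ → [ð] after /ɾ/; /x/ → [ɣ] after /g/. In each pair only voicing changes, matching the preceding consonant, while place and manner stay constant.
/s/ is a voiceless alveolar fricative. The preceding trigger /m/ is voiced, so /s/ must become voiced as well.
Changing only its voicing to voiced gives [z] — the voiced alveolar fricative.

[ɲʊmzo]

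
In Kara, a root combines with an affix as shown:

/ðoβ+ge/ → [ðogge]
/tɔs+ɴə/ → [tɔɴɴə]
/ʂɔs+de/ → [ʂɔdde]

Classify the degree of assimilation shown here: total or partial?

total assimilation

The segment that alternates is /β/, which surfaces as [g] when adjacent to /g/.
The output [g] is identical to the trigger /g/ — every feature (place, manner, voicing) has been copied — so this is total assimilation.
The other forms behave the same way: /s/ → [ɴ] before /ɴ/; /s/ → [d] before /d/ — in each case the output is a copy of the following consonant.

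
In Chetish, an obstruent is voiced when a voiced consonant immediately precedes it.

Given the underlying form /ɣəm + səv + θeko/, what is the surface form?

/s/ is a voiceless alveolar fricative. The preceding trigger /m/ is voiced, so /s/ must become voiced as well.
Changing only its voicing to voiced gives [z] — the voiced alveolar fricative.
At the second juncture, /θ/ likewise becomes [ð] adjacent to /v/.

[ɣəmzəvðeko]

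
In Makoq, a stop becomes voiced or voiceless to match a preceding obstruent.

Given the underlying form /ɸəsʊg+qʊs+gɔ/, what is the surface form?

/q/ is a voiceless uvular stop. The preceding trigger /g/ is voiced, so /q/ must become voiced as well.
The voiced uvular stop is [ɢ], so /q/ → [ɢ].
The same rule applies at the second boundary: /g/ → [k] next to /s/.

[ɸəsʊgɢʊskɔ]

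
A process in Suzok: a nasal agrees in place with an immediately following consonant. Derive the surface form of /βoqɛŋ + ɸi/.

[βoqɛmɸi]

The rule targets /ŋ/ (voiced velar nasal), which sits before the trigger /ɸ/ (bilabial).
A voiced bilabial nasal is [m], so the surface segment is [m].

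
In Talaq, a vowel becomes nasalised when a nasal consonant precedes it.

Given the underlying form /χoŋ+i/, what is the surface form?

[χoŋĩ]

/i/ sits next to the nasal /ŋ/ and is therefore nasalised to [ĩ].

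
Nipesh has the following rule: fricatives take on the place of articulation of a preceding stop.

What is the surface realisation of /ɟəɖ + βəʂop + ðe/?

[ɟəɖʐəʂopβe]

/β/ is a voiced bilabial fricative. The preceding trigger /ɖ/ is retroflex, so /β/ must become retroflex as well.
A voiced retroflex fricative is [ʐ], so the surface segment is [ʐ].
At the second juncture, /ð/ likewise becomes [β] adjacent to /p/.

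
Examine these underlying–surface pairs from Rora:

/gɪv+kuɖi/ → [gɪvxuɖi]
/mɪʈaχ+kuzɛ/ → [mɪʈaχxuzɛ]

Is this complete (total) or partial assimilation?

partial assimilation

The segment that alternates is /k/, which surfaces as [x] when adjacent to /v/.
The change stop → fricative matches the manner of the preceding /v/, identifying this as manner assimilation.
Place and voice are unchanged, so the assimilation is partial, not total.
Checking the remaining alternation: /k/ → [x] after /χ/ (stop → fricative, matching a fricative) — only manner changes, and always toward the preceding segment.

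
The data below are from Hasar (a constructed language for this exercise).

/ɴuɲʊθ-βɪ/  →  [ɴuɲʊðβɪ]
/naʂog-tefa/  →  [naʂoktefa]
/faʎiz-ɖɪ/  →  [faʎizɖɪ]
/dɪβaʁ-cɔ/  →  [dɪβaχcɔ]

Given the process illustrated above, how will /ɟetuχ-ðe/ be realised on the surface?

[ɟetuʁðe]

The data show regressive voicing assimilation: /θ/ → [ð] before /β/; /g/ → [k] before /t/; /ʁ/ → [χ] before /c/. In each pair only voicing changes, matching the following consonant, while place and manner stay constant.
No alternation appears in [faʎizɖɪ]: there the adjacent consonants already agree in voicing (/z/ and /ɖ/ are both voiced), so this form is consistent with the same rule.
/χ/ is a voiceless uvular fricative. The following trigger /ð/ is voiced, so /χ/ must become voiced as well.
A voiced uvular fricative is [ʁ], so the surface segment is [ʁ].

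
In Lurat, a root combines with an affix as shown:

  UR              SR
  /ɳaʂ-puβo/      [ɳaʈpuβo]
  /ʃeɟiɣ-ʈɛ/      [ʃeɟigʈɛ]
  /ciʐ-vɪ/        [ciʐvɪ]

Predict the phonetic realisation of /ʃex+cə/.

[ʃekcə]

The data show regressive manner assimilation: /ʂ/ → [ʈ] before /p/; /ɣ/ → [g] before /ʈ/. In each pair only manner changes, matching the following consonant, while place and voice stay constant.
Nothing changes in [ciʐvɪ]: there the adjacent consonants already agree in manner (/ʐ/ and /v/ are both fricatives), so this form is consistent with the same rule.
The rule targets /x/ (voiceless velar fricative), which sits before the trigger /c/ (stop).
Changing only its manner to stop gives [k] — the voiceless velar stop.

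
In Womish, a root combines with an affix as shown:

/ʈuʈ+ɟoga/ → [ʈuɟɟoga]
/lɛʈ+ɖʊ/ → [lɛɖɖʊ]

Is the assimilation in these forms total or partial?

total assimilation

The segment that alternates is /ʈ/, which surfaces as [ɟ] when adjacent to /ɟ/.
The output [ɟ] is identical to the trigger /ɟ/ — every feature (place, manner, voicing) has been copied — so this is total assimilation.
The other form behaves the same way: /ʈ/ → [ɖ] before /ɖ/ — in each case the output is a copy of the following consonant.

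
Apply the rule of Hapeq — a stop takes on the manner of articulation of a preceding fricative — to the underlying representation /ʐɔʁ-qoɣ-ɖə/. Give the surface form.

[ʐɔʁχoɣʐə]

The rule targets /q/ (voiceless uvular stop), which sits after the trigger /ʁ/ (fricative).
A voiceless uvular fricative is [χ], so the surface segment is [χ].
At the second juncture, /ɖ/ likewise becomes [ʐ] adjacent to /ɣ/.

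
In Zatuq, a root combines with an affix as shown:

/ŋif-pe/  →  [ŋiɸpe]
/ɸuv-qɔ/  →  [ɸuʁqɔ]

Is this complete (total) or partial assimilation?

Underlying /f/ is realised as [ɸ] next to /p/; /p/ itself does not change.
/f/ is labiodental while /p/ is bilabial; the output [ɸ] is bilabial, matching the trigger — so the feature that spreads is place.
Manner and voice are unchanged, so the assimilation is partial, not total.
Checking the remaining alternation: /v/ → [ʁ] before /q/ (labiodental → uvular, matching uvular) — only place changes, and always toward the following segment.

partial assimilation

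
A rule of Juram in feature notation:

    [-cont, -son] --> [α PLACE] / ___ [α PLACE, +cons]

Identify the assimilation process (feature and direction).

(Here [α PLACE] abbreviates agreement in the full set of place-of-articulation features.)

regressive place assimilation

The rule copies the place features (abbreviated [PLACE]) from the environment onto the target, so the assimilating feature is place.
The conditioning segment sits to the right of the focus bar, meaning the trigger follows the segment that changes — regressive assimilation.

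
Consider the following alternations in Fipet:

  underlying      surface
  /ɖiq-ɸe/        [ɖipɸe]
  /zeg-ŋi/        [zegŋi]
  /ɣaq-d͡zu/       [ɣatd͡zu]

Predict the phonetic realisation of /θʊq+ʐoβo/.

The data show regressive place assimilation: /q/ → [p] before /ɸ/; /q/ → [t] before /d͡z/. In each pair only place changes, matching the following consonant, while manner and voice stay constant.
Nothing changes in [zegŋi]: there the adjacent consonants already agree in place (/g/ and /ŋ/ are both velar), so this form is consistent with the same rule.
The rule targets /q/ (voiceless uvular stop), which sits before the trigger /ʐ/ (retroflex).
A voiceless retroflex stop is [ʈ], so the surface segment is [ʈ].

[θʊʈʐoβo]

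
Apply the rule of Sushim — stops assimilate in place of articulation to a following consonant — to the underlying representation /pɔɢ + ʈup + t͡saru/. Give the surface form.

[pɔɖʈutt͡saru]

/ɢ/ is a voiced uvular stop. The following trigger /ʈ/ is retroflex, so /ɢ/ must become retroflex as well.
The voiced retroflex stop is [ɖ], so /ɢ/ → [ɖ].
At the second juncture, /p/ likewise becomes [t] adjacent to /t͡s/.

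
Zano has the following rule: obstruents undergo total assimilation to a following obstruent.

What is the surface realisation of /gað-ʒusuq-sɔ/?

/ð/ is the segment targeted by the rule; it sits immediately before /ʒ/, so it assimilates completely and surfaces as [ʒ].
The same rule applies at the second boundary: /q/ → [s] next to /s/.

[gaʒʒusussɔ]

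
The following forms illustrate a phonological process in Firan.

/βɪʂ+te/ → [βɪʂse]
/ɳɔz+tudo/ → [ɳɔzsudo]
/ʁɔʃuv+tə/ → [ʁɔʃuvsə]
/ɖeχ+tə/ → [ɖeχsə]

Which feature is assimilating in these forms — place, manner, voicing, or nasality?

manner

Underlying /t/ is realised as [s] next to /ʂ/; /ʂ/ itself does not change.
/t/ is a stop while /ʂ/ is a fricative; the output [s] is a fricative, matching the trigger — so the feature that spreads is manner.
Checking the remaining alternations: /t/ → [s] after /z/ (stop → fricative, matching a fricative); /t/ → [s] after /v/ (stop → fricative, matching a fricative); /t/ → [s] after /χ/ (stop → fricative, matching a fricative) — only manner changes, and always toward the preceding segment.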